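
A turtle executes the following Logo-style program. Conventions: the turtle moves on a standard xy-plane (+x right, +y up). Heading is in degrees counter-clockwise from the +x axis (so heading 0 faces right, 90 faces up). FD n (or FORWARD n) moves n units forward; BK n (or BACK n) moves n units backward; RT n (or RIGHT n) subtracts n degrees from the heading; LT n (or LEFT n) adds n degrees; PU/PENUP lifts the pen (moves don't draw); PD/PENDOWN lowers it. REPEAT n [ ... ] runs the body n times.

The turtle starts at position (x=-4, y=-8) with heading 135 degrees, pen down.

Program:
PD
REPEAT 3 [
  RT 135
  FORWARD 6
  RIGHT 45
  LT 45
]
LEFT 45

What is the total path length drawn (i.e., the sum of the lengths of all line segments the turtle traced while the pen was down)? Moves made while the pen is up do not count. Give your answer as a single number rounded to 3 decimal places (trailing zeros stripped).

Executing turtle program step by step:
Start: pos=(-4,-8), heading=135, pen down
PD: pen down
REPEAT 3 [
  -- iteration 1/3 --
  RT 135: heading 135 -> 0
  FD 6: (-4,-8) -> (2,-8) [heading=0, draw]
  RT 45: heading 0 -> 315
  LT 45: heading 315 -> 0
  -- iteration 2/3 --
  RT 135: heading 0 -> 225
  FD 6: (2,-8) -> (-2.243,-12.243) [heading=225, draw]
  RT 45: heading 225 -> 180
  LT 45: heading 180 -> 225
  -- iteration 3/3 --
  RT 135: heading 225 -> 90
  FD 6: (-2.243,-12.243) -> (-2.243,-6.243) [heading=90, draw]
  RT 45: heading 90 -> 45
  LT 45: heading 45 -> 90
]
LT 45: heading 90 -> 135
Final: pos=(-2.243,-6.243), heading=135, 3 segment(s) drawn

Segment lengths:
  seg 1: (-4,-8) -> (2,-8), length = 6
  seg 2: (2,-8) -> (-2.243,-12.243), length = 6
  seg 3: (-2.243,-12.243) -> (-2.243,-6.243), length = 6
Total = 18

Answer: 18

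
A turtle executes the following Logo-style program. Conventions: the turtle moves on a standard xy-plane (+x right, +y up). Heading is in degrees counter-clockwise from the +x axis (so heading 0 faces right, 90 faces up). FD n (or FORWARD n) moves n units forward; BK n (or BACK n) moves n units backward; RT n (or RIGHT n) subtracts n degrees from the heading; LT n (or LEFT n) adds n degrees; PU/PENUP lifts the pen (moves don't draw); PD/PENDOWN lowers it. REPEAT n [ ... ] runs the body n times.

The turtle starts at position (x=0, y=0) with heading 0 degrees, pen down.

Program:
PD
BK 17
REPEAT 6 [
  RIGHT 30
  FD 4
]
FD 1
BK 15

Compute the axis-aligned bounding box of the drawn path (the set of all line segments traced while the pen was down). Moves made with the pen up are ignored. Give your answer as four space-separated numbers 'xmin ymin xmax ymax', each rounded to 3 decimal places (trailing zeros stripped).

Answer: -22 -14.928 0 0

Derivation:
Executing turtle program step by step:
Start: pos=(0,0), heading=0, pen down
PD: pen down
BK 17: (0,0) -> (-17,0) [heading=0, draw]
REPEAT 6 [
  -- iteration 1/6 --
  RT 30: heading 0 -> 330
  FD 4: (-17,0) -> (-13.536,-2) [heading=330, draw]
  -- iteration 2/6 --
  RT 30: heading 330 -> 300
  FD 4: (-13.536,-2) -> (-11.536,-5.464) [heading=300, draw]
  -- iteration 3/6 --
  RT 30: heading 300 -> 270
  FD 4: (-11.536,-5.464) -> (-11.536,-9.464) [heading=270, draw]
  -- iteration 4/6 --
  RT 30: heading 270 -> 240
  FD 4: (-11.536,-9.464) -> (-13.536,-12.928) [heading=240, draw]
  -- iteration 5/6 --
  RT 30: heading 240 -> 210
  FD 4: (-13.536,-12.928) -> (-17,-14.928) [heading=210, draw]
  -- iteration 6/6 --
  RT 30: heading 210 -> 180
  FD 4: (-17,-14.928) -> (-21,-14.928) [heading=180, draw]
]
FD 1: (-21,-14.928) -> (-22,-14.928) [heading=180, draw]
BK 15: (-22,-14.928) -> (-7,-14.928) [heading=180, draw]
Final: pos=(-7,-14.928), heading=180, 9 segment(s) drawn

Segment endpoints: x in {-22, -21, -17, -17, -13.536, -13.536, -11.536, -7, 0}, y in {-14.928, -14.928, -12.928, -9.464, -5.464, -2, 0}
xmin=-22, ymin=-14.928, xmax=0, ymax=0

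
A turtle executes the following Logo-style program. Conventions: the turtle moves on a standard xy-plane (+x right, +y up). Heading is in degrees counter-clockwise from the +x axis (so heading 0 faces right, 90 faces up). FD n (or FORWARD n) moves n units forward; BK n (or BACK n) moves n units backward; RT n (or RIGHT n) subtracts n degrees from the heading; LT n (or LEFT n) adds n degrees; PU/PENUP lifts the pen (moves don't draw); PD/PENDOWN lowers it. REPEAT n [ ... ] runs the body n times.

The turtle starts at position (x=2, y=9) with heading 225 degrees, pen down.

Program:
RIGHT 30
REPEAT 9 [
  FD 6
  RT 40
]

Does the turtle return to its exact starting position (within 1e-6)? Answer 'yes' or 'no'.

Answer: yes

Derivation:
Executing turtle program step by step:
Start: pos=(2,9), heading=225, pen down
RT 30: heading 225 -> 195
REPEAT 9 [
  -- iteration 1/9 --
  FD 6: (2,9) -> (-3.796,7.447) [heading=195, draw]
  RT 40: heading 195 -> 155
  -- iteration 2/9 --
  FD 6: (-3.796,7.447) -> (-9.233,9.983) [heading=155, draw]
  RT 40: heading 155 -> 115
  -- iteration 3/9 --
  FD 6: (-9.233,9.983) -> (-11.769,15.421) [heading=115, draw]
  RT 40: heading 115 -> 75
  -- iteration 4/9 --
  FD 6: (-11.769,15.421) -> (-10.216,21.216) [heading=75, draw]
  RT 40: heading 75 -> 35
  -- iteration 5/9 --
  FD 6: (-10.216,21.216) -> (-5.301,24.658) [heading=35, draw]
  RT 40: heading 35 -> 355
  -- iteration 6/9 --
  FD 6: (-5.301,24.658) -> (0.676,24.135) [heading=355, draw]
  RT 40: heading 355 -> 315
  -- iteration 7/9 --
  FD 6: (0.676,24.135) -> (4.919,19.892) [heading=315, draw]
  RT 40: heading 315 -> 275
  -- iteration 8/9 --
  FD 6: (4.919,19.892) -> (5.441,13.915) [heading=275, draw]
  RT 40: heading 275 -> 235
  -- iteration 9/9 --
  FD 6: (5.441,13.915) -> (2,9) [heading=235, draw]
  RT 40: heading 235 -> 195
]
Final: pos=(2,9), heading=195, 9 segment(s) drawn

Start position: (2, 9)
Final position: (2, 9)
Distance = 0; < 1e-6 -> CLOSED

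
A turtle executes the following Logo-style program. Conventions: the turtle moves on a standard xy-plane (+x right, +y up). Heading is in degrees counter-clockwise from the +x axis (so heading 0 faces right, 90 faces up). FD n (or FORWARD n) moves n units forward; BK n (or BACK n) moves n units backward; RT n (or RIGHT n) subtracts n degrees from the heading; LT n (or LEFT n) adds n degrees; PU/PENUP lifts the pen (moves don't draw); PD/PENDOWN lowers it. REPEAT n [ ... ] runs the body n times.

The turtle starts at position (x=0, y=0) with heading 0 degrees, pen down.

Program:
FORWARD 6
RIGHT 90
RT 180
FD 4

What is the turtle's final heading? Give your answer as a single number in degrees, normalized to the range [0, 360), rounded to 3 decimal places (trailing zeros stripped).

Answer: 90

Derivation:
Executing turtle program step by step:
Start: pos=(0,0), heading=0, pen down
FD 6: (0,0) -> (6,0) [heading=0, draw]
RT 90: heading 0 -> 270
RT 180: heading 270 -> 90
FD 4: (6,0) -> (6,4) [heading=90, draw]
Final: pos=(6,4), heading=90, 2 segment(s) drawn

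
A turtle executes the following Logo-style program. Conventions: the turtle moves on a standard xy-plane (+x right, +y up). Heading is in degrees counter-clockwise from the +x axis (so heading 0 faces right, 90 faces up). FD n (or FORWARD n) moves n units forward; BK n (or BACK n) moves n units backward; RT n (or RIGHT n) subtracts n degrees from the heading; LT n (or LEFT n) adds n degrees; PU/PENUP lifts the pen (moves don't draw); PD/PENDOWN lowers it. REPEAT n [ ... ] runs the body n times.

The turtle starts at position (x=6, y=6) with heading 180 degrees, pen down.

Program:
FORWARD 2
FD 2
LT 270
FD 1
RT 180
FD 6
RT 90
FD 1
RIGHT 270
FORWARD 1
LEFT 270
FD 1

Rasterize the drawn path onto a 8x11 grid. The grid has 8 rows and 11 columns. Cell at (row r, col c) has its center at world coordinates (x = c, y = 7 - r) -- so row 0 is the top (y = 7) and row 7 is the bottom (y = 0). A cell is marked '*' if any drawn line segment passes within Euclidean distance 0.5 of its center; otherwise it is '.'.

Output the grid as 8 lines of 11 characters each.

Segment 0: (6,6) -> (4,6)
Segment 1: (4,6) -> (2,6)
Segment 2: (2,6) -> (2,7)
Segment 3: (2,7) -> (2,1)
Segment 4: (2,1) -> (1,1)
Segment 5: (1,1) -> (1,0)
Segment 6: (1,0) -> (-0,0)

Answer: ..*........
..*****....
..*........
..*........
..*........
..*........
.**........
**.........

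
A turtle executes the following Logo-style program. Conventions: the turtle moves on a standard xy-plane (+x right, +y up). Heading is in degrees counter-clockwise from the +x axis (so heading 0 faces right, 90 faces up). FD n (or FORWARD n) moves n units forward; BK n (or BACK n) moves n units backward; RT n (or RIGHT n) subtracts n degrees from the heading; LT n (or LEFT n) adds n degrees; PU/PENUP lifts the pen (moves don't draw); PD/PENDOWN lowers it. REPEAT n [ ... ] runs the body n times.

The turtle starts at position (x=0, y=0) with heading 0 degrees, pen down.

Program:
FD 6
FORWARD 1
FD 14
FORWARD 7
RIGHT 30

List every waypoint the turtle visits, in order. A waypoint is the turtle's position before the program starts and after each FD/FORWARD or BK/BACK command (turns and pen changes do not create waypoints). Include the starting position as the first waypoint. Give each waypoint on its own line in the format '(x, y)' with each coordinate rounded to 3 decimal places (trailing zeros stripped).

Executing turtle program step by step:
Start: pos=(0,0), heading=0, pen down
FD 6: (0,0) -> (6,0) [heading=0, draw]
FD 1: (6,0) -> (7,0) [heading=0, draw]
FD 14: (7,0) -> (21,0) [heading=0, draw]
FD 7: (21,0) -> (28,0) [heading=0, draw]
RT 30: heading 0 -> 330
Final: pos=(28,0), heading=330, 4 segment(s) drawn
Waypoints (5 total):
(0, 0)
(6, 0)
(7, 0)
(21, 0)
(28, 0)

Answer: (0, 0)
(6, 0)
(7, 0)
(21, 0)
(28, 0)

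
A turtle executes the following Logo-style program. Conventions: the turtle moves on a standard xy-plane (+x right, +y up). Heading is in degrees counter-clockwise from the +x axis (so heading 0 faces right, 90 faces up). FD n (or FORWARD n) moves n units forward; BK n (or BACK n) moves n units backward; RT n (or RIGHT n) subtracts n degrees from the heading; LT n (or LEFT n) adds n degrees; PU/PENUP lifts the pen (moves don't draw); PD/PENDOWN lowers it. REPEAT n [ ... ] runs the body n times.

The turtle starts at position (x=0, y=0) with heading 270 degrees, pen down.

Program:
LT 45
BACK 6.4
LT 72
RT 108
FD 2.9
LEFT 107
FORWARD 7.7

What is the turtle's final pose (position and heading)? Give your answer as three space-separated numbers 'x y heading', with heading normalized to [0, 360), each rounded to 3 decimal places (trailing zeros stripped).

Answer: 2.849 5.037 26

Derivation:
Executing turtle program step by step:
Start: pos=(0,0), heading=270, pen down
LT 45: heading 270 -> 315
BK 6.4: (0,0) -> (-4.525,4.525) [heading=315, draw]
LT 72: heading 315 -> 27
RT 108: heading 27 -> 279
FD 2.9: (-4.525,4.525) -> (-4.072,1.661) [heading=279, draw]
LT 107: heading 279 -> 26
FD 7.7: (-4.072,1.661) -> (2.849,5.037) [heading=26, draw]
Final: pos=(2.849,5.037), heading=26, 3 segment(s) drawn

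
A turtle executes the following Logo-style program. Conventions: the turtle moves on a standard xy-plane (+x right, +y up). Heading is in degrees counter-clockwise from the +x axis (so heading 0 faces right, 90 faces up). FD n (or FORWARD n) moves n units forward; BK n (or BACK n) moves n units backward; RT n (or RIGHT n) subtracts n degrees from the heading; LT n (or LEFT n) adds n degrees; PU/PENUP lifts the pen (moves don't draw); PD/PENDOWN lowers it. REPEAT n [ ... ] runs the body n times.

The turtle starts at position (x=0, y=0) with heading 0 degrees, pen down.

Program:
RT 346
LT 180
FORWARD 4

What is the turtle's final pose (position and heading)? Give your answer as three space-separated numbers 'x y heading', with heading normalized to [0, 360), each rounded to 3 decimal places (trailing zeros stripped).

Executing turtle program step by step:
Start: pos=(0,0), heading=0, pen down
RT 346: heading 0 -> 14
LT 180: heading 14 -> 194
FD 4: (0,0) -> (-3.881,-0.968) [heading=194, draw]
Final: pos=(-3.881,-0.968), heading=194, 1 segment(s) drawn

Answer: -3.881 -0.968 194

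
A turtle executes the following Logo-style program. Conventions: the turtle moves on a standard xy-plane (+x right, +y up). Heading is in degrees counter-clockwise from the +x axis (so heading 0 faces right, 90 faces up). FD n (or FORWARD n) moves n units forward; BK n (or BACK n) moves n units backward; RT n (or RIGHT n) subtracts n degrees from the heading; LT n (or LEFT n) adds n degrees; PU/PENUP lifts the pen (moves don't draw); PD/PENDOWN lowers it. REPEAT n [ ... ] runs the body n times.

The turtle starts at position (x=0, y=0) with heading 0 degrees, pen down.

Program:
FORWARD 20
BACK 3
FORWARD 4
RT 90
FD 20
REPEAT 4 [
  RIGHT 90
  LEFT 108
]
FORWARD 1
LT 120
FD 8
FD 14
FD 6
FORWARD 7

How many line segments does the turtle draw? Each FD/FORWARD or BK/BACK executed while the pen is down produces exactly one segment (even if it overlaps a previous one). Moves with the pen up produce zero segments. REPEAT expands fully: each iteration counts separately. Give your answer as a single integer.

Executing turtle program step by step:
Start: pos=(0,0), heading=0, pen down
FD 20: (0,0) -> (20,0) [heading=0, draw]
BK 3: (20,0) -> (17,0) [heading=0, draw]
FD 4: (17,0) -> (21,0) [heading=0, draw]
RT 90: heading 0 -> 270
FD 20: (21,0) -> (21,-20) [heading=270, draw]
REPEAT 4 [
  -- iteration 1/4 --
  RT 90: heading 270 -> 180
  LT 108: heading 180 -> 288
  -- iteration 2/4 --
  RT 90: heading 288 -> 198
  LT 108: heading 198 -> 306
  -- iteration 3/4 --
  RT 90: heading 306 -> 216
  LT 108: heading 216 -> 324
  -- iteration 4/4 --
  RT 90: heading 324 -> 234
  LT 108: heading 234 -> 342
]
FD 1: (21,-20) -> (21.951,-20.309) [heading=342, draw]
LT 120: heading 342 -> 102
FD 8: (21.951,-20.309) -> (20.288,-12.484) [heading=102, draw]
FD 14: (20.288,-12.484) -> (17.377,1.21) [heading=102, draw]
FD 6: (17.377,1.21) -> (16.13,7.079) [heading=102, draw]
FD 7: (16.13,7.079) -> (14.674,13.926) [heading=102, draw]
Final: pos=(14.674,13.926), heading=102, 9 segment(s) drawn
Segments drawn: 9

Answer: 9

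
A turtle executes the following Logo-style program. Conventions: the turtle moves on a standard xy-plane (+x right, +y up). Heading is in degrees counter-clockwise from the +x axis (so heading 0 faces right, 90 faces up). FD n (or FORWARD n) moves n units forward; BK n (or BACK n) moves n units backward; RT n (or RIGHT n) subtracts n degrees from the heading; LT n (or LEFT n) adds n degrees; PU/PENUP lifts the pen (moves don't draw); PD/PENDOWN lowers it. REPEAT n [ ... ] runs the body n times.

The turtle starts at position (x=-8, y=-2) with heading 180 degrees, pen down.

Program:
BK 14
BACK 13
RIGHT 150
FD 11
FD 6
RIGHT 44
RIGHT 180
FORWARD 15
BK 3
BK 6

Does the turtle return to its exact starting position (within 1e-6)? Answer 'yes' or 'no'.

Executing turtle program step by step:
Start: pos=(-8,-2), heading=180, pen down
BK 14: (-8,-2) -> (6,-2) [heading=180, draw]
BK 13: (6,-2) -> (19,-2) [heading=180, draw]
RT 150: heading 180 -> 30
FD 11: (19,-2) -> (28.526,3.5) [heading=30, draw]
FD 6: (28.526,3.5) -> (33.722,6.5) [heading=30, draw]
RT 44: heading 30 -> 346
RT 180: heading 346 -> 166
FD 15: (33.722,6.5) -> (19.168,10.129) [heading=166, draw]
BK 3: (19.168,10.129) -> (22.079,9.403) [heading=166, draw]
BK 6: (22.079,9.403) -> (27.901,7.952) [heading=166, draw]
Final: pos=(27.901,7.952), heading=166, 7 segment(s) drawn

Start position: (-8, -2)
Final position: (27.901, 7.952)
Distance = 37.254; >= 1e-6 -> NOT closed

Answer: no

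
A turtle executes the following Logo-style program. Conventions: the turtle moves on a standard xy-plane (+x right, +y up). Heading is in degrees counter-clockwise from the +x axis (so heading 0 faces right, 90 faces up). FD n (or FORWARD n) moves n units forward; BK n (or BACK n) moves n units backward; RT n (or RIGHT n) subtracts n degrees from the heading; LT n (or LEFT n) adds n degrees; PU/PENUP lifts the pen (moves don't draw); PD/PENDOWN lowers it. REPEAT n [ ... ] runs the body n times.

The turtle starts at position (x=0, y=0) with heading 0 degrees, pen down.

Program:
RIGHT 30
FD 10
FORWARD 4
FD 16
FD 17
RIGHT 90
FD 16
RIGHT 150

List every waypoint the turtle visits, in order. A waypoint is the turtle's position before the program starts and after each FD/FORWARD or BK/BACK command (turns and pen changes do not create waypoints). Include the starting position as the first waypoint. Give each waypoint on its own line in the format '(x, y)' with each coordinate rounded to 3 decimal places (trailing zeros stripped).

Executing turtle program step by step:
Start: pos=(0,0), heading=0, pen down
RT 30: heading 0 -> 330
FD 10: (0,0) -> (8.66,-5) [heading=330, draw]
FD 4: (8.66,-5) -> (12.124,-7) [heading=330, draw]
FD 16: (12.124,-7) -> (25.981,-15) [heading=330, draw]
FD 17: (25.981,-15) -> (40.703,-23.5) [heading=330, draw]
RT 90: heading 330 -> 240
FD 16: (40.703,-23.5) -> (32.703,-37.356) [heading=240, draw]
RT 150: heading 240 -> 90
Final: pos=(32.703,-37.356), heading=90, 5 segment(s) drawn
Waypoints (6 total):
(0, 0)
(8.66, -5)
(12.124, -7)
(25.981, -15)
(40.703, -23.5)
(32.703, -37.356)

Answer: (0, 0)
(8.66, -5)
(12.124, -7)
(25.981, -15)
(40.703, -23.5)
(32.703, -37.356)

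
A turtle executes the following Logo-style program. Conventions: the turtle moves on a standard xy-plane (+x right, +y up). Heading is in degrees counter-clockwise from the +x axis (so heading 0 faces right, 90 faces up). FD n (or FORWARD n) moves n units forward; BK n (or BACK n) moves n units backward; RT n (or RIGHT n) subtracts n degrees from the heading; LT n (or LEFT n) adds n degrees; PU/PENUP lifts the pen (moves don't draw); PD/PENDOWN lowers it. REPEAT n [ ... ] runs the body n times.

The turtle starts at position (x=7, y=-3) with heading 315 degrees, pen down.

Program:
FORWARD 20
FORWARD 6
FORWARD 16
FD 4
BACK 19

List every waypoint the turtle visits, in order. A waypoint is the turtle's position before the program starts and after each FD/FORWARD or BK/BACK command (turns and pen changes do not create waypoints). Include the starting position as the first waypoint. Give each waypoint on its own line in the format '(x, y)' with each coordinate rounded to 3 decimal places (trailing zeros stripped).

Answer: (7, -3)
(21.142, -17.142)
(25.385, -21.385)
(36.698, -32.698)
(39.527, -35.527)
(26.092, -22.092)

Derivation:
Executing turtle program step by step:
Start: pos=(7,-3), heading=315, pen down
FD 20: (7,-3) -> (21.142,-17.142) [heading=315, draw]
FD 6: (21.142,-17.142) -> (25.385,-21.385) [heading=315, draw]
FD 16: (25.385,-21.385) -> (36.698,-32.698) [heading=315, draw]
FD 4: (36.698,-32.698) -> (39.527,-35.527) [heading=315, draw]
BK 19: (39.527,-35.527) -> (26.092,-22.092) [heading=315, draw]
Final: pos=(26.092,-22.092), heading=315, 5 segment(s) drawn
Waypoints (6 total):
(7, -3)
(21.142, -17.142)
(25.385, -21.385)
(36.698, -32.698)
(39.527, -35.527)
(26.092, -22.092)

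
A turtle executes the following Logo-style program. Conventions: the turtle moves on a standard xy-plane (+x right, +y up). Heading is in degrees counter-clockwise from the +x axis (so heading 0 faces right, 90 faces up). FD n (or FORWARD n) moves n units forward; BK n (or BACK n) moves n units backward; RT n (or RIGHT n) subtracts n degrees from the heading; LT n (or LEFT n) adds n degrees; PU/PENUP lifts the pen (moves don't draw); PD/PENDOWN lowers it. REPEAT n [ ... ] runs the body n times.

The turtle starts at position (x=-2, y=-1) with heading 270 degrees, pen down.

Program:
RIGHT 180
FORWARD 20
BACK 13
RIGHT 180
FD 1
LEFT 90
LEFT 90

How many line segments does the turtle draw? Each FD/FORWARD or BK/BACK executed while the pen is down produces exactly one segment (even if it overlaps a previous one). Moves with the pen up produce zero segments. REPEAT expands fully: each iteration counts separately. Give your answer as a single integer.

Executing turtle program step by step:
Start: pos=(-2,-1), heading=270, pen down
RT 180: heading 270 -> 90
FD 20: (-2,-1) -> (-2,19) [heading=90, draw]
BK 13: (-2,19) -> (-2,6) [heading=90, draw]
RT 180: heading 90 -> 270
FD 1: (-2,6) -> (-2,5) [heading=270, draw]
LT 90: heading 270 -> 0
LT 90: heading 0 -> 90
Final: pos=(-2,5), heading=90, 3 segment(s) drawn
Segments drawn: 3

Answer: 3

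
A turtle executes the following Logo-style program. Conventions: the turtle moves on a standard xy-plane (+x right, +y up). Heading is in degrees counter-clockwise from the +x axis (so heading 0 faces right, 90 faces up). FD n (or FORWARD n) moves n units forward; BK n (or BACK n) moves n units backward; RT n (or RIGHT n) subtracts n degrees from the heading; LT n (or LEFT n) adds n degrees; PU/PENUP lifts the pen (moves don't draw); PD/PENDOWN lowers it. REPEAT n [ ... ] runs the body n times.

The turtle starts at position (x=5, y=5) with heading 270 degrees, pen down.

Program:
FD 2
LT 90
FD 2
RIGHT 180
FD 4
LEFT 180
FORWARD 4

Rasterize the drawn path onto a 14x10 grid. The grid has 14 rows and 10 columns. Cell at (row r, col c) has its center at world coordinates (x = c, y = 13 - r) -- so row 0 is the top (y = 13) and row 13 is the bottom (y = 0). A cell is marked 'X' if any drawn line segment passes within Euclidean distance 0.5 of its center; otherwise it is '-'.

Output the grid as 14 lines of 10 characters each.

Answer: ----------
----------
----------
----------
----------
----------
----------
----------
-----X----
-----X----
---XXXXX--
----------
----------
----------

Derivation:
Segment 0: (5,5) -> (5,3)
Segment 1: (5,3) -> (7,3)
Segment 2: (7,3) -> (3,3)
Segment 3: (3,3) -> (7,3)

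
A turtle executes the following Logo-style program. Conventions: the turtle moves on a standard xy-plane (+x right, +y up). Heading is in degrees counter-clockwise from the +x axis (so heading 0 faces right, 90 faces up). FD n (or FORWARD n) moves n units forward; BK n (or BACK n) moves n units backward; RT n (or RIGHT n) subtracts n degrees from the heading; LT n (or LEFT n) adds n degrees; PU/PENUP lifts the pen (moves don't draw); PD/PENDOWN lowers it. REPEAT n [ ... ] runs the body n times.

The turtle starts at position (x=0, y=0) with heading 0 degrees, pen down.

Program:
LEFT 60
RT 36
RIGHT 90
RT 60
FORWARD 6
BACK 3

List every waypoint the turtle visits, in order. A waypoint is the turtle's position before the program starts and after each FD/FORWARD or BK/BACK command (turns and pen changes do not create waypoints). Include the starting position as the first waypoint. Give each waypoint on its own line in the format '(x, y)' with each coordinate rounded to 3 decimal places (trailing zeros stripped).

Executing turtle program step by step:
Start: pos=(0,0), heading=0, pen down
LT 60: heading 0 -> 60
RT 36: heading 60 -> 24
RT 90: heading 24 -> 294
RT 60: heading 294 -> 234
FD 6: (0,0) -> (-3.527,-4.854) [heading=234, draw]
BK 3: (-3.527,-4.854) -> (-1.763,-2.427) [heading=234, draw]
Final: pos=(-1.763,-2.427), heading=234, 2 segment(s) drawn
Waypoints (3 total):
(0, 0)
(-3.527, -4.854)
(-1.763, -2.427)

Answer: (0, 0)
(-3.527, -4.854)
(-1.763, -2.427)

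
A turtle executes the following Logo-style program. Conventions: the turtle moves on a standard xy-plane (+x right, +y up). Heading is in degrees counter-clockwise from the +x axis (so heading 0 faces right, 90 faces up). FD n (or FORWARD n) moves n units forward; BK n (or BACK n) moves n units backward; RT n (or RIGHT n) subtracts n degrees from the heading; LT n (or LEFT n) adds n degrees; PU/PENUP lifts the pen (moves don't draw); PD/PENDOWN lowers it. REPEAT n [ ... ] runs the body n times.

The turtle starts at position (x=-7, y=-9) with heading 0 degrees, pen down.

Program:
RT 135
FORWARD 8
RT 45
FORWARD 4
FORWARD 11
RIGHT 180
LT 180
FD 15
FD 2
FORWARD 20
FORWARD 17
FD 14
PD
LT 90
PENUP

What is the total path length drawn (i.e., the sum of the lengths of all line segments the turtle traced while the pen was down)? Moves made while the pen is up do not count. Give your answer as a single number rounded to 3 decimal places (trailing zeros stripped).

Answer: 91

Derivation:
Executing turtle program step by step:
Start: pos=(-7,-9), heading=0, pen down
RT 135: heading 0 -> 225
FD 8: (-7,-9) -> (-12.657,-14.657) [heading=225, draw]
RT 45: heading 225 -> 180
FD 4: (-12.657,-14.657) -> (-16.657,-14.657) [heading=180, draw]
FD 11: (-16.657,-14.657) -> (-27.657,-14.657) [heading=180, draw]
RT 180: heading 180 -> 0
LT 180: heading 0 -> 180
FD 15: (-27.657,-14.657) -> (-42.657,-14.657) [heading=180, draw]
FD 2: (-42.657,-14.657) -> (-44.657,-14.657) [heading=180, draw]
FD 20: (-44.657,-14.657) -> (-64.657,-14.657) [heading=180, draw]
FD 17: (-64.657,-14.657) -> (-81.657,-14.657) [heading=180, draw]
FD 14: (-81.657,-14.657) -> (-95.657,-14.657) [heading=180, draw]
PD: pen down
LT 90: heading 180 -> 270
PU: pen up
Final: pos=(-95.657,-14.657), heading=270, 8 segment(s) drawn

Segment lengths:
  seg 1: (-7,-9) -> (-12.657,-14.657), length = 8
  seg 2: (-12.657,-14.657) -> (-16.657,-14.657), length = 4
  seg 3: (-16.657,-14.657) -> (-27.657,-14.657), length = 11
  seg 4: (-27.657,-14.657) -> (-42.657,-14.657), length = 15
  seg 5: (-42.657,-14.657) -> (-44.657,-14.657), length = 2
  seg 6: (-44.657,-14.657) -> (-64.657,-14.657), length = 20
  seg 7: (-64.657,-14.657) -> (-81.657,-14.657), length = 17
  seg 8: (-81.657,-14.657) -> (-95.657,-14.657), length = 14
Total = 91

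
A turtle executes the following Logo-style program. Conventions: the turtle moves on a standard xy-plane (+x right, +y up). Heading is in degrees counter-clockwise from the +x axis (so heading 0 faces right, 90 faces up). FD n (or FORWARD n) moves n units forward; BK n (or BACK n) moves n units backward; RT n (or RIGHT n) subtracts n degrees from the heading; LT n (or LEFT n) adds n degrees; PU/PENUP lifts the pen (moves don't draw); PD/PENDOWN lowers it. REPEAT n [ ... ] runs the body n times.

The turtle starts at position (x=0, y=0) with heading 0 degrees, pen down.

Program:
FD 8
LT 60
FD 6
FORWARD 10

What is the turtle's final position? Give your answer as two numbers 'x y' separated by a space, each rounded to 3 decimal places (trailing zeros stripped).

Executing turtle program step by step:
Start: pos=(0,0), heading=0, pen down
FD 8: (0,0) -> (8,0) [heading=0, draw]
LT 60: heading 0 -> 60
FD 6: (8,0) -> (11,5.196) [heading=60, draw]
FD 10: (11,5.196) -> (16,13.856) [heading=60, draw]
Final: pos=(16,13.856), heading=60, 3 segment(s) drawn

Answer: 16 13.856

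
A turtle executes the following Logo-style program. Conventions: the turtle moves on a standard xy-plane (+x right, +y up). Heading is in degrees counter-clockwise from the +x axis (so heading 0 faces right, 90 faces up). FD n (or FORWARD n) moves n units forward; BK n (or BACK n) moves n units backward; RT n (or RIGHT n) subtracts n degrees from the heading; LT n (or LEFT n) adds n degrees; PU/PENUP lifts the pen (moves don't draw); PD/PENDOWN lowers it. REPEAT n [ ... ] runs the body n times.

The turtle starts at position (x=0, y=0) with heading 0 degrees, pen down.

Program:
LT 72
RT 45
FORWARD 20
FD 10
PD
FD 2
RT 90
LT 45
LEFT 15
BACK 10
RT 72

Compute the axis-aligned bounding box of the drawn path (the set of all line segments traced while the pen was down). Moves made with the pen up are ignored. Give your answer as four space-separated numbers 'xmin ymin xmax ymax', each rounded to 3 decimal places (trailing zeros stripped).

Executing turtle program step by step:
Start: pos=(0,0), heading=0, pen down
LT 72: heading 0 -> 72
RT 45: heading 72 -> 27
FD 20: (0,0) -> (17.82,9.08) [heading=27, draw]
FD 10: (17.82,9.08) -> (26.73,13.62) [heading=27, draw]
PD: pen down
FD 2: (26.73,13.62) -> (28.512,14.528) [heading=27, draw]
RT 90: heading 27 -> 297
LT 45: heading 297 -> 342
LT 15: heading 342 -> 357
BK 10: (28.512,14.528) -> (18.526,15.051) [heading=357, draw]
RT 72: heading 357 -> 285
Final: pos=(18.526,15.051), heading=285, 4 segment(s) drawn

Segment endpoints: x in {0, 17.82, 18.526, 26.73, 28.512}, y in {0, 9.08, 13.62, 14.528, 15.051}
xmin=0, ymin=0, xmax=28.512, ymax=15.051

Answer: 0 0 28.512 15.051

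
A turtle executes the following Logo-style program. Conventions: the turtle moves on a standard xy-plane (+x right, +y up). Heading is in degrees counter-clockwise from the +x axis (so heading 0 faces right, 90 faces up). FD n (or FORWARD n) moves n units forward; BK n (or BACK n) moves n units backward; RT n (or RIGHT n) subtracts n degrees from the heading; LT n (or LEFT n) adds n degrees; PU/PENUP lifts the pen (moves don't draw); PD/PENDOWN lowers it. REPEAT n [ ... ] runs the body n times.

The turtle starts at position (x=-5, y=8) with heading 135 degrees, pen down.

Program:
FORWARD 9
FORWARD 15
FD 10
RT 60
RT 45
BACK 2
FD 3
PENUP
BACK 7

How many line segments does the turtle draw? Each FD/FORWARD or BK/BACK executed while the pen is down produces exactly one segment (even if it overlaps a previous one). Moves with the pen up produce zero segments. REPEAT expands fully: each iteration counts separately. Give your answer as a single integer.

Answer: 5

Derivation:
Executing turtle program step by step:
Start: pos=(-5,8), heading=135, pen down
FD 9: (-5,8) -> (-11.364,14.364) [heading=135, draw]
FD 15: (-11.364,14.364) -> (-21.971,24.971) [heading=135, draw]
FD 10: (-21.971,24.971) -> (-29.042,32.042) [heading=135, draw]
RT 60: heading 135 -> 75
RT 45: heading 75 -> 30
BK 2: (-29.042,32.042) -> (-30.774,31.042) [heading=30, draw]
FD 3: (-30.774,31.042) -> (-28.176,32.542) [heading=30, draw]
PU: pen up
BK 7: (-28.176,32.542) -> (-34.238,29.042) [heading=30, move]
Final: pos=(-34.238,29.042), heading=30, 5 segment(s) drawn
Segments drawn: 5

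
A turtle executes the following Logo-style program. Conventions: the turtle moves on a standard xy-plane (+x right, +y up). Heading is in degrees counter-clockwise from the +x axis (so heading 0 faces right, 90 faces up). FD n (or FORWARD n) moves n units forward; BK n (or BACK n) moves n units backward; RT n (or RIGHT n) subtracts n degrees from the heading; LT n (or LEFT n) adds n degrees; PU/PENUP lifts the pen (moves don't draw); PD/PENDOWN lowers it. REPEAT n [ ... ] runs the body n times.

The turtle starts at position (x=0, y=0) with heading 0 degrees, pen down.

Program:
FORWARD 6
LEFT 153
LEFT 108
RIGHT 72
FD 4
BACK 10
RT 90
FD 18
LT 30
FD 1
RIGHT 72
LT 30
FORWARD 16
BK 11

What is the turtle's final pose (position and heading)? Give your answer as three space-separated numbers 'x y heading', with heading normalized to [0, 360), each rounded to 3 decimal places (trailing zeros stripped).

Executing turtle program step by step:
Start: pos=(0,0), heading=0, pen down
FD 6: (0,0) -> (6,0) [heading=0, draw]
LT 153: heading 0 -> 153
LT 108: heading 153 -> 261
RT 72: heading 261 -> 189
FD 4: (6,0) -> (2.049,-0.626) [heading=189, draw]
BK 10: (2.049,-0.626) -> (11.926,0.939) [heading=189, draw]
RT 90: heading 189 -> 99
FD 18: (11.926,0.939) -> (9.11,18.717) [heading=99, draw]
LT 30: heading 99 -> 129
FD 1: (9.11,18.717) -> (8.481,19.494) [heading=129, draw]
RT 72: heading 129 -> 57
LT 30: heading 57 -> 87
FD 16: (8.481,19.494) -> (9.318,35.472) [heading=87, draw]
BK 11: (9.318,35.472) -> (8.743,24.487) [heading=87, draw]
Final: pos=(8.743,24.487), heading=87, 7 segment(s) drawn

Answer: 8.743 24.487 87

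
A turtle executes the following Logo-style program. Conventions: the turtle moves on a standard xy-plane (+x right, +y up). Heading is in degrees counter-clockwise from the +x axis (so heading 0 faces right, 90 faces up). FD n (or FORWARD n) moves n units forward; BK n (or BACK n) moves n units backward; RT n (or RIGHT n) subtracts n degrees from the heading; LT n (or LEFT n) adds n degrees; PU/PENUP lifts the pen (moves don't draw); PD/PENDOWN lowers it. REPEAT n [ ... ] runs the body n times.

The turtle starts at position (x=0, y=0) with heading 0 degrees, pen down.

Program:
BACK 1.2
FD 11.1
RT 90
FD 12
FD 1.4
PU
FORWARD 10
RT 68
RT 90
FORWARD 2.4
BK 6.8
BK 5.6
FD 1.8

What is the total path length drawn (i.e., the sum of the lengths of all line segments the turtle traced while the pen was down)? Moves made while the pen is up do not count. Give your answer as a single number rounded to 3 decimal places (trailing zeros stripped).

Executing turtle program step by step:
Start: pos=(0,0), heading=0, pen down
BK 1.2: (0,0) -> (-1.2,0) [heading=0, draw]
FD 11.1: (-1.2,0) -> (9.9,0) [heading=0, draw]
RT 90: heading 0 -> 270
FD 12: (9.9,0) -> (9.9,-12) [heading=270, draw]
FD 1.4: (9.9,-12) -> (9.9,-13.4) [heading=270, draw]
PU: pen up
FD 10: (9.9,-13.4) -> (9.9,-23.4) [heading=270, move]
RT 68: heading 270 -> 202
RT 90: heading 202 -> 112
FD 2.4: (9.9,-23.4) -> (9.001,-21.175) [heading=112, move]
BK 6.8: (9.001,-21.175) -> (11.548,-27.48) [heading=112, move]
BK 5.6: (11.548,-27.48) -> (13.646,-32.672) [heading=112, move]
FD 1.8: (13.646,-32.672) -> (12.972,-31.003) [heading=112, move]
Final: pos=(12.972,-31.003), heading=112, 4 segment(s) drawn

Segment lengths:
  seg 1: (0,0) -> (-1.2,0), length = 1.2
  seg 2: (-1.2,0) -> (9.9,0), length = 11.1
  seg 3: (9.9,0) -> (9.9,-12), length = 12
  seg 4: (9.9,-12) -> (9.9,-13.4), length = 1.4
Total = 25.7

Answer: 25.7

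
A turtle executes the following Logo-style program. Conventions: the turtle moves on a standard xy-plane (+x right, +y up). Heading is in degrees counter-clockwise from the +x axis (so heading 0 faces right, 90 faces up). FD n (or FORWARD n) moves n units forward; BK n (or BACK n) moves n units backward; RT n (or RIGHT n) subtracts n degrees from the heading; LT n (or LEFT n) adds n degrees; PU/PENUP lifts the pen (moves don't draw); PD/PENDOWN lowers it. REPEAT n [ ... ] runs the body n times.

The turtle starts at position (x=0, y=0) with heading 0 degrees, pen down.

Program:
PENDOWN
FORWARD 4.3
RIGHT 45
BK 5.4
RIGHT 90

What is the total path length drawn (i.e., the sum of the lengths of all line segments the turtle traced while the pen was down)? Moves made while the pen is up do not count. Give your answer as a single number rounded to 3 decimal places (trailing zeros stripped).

Answer: 9.7

Derivation:
Executing turtle program step by step:
Start: pos=(0,0), heading=0, pen down
PD: pen down
FD 4.3: (0,0) -> (4.3,0) [heading=0, draw]
RT 45: heading 0 -> 315
BK 5.4: (4.3,0) -> (0.482,3.818) [heading=315, draw]
RT 90: heading 315 -> 225
Final: pos=(0.482,3.818), heading=225, 2 segment(s) drawn

Segment lengths:
  seg 1: (0,0) -> (4.3,0), length = 4.3
  seg 2: (4.3,0) -> (0.482,3.818), length = 5.4
Total = 9.7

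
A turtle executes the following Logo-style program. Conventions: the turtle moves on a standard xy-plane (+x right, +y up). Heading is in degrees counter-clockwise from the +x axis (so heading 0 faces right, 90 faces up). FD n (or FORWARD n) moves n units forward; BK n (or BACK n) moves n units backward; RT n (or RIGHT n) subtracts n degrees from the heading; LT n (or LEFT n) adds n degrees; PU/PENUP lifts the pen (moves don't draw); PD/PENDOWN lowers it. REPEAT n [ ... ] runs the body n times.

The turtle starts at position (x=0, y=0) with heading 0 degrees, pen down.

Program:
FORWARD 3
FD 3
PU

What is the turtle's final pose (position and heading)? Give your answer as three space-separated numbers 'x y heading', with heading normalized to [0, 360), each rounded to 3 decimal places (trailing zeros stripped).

Answer: 6 0 0

Derivation:
Executing turtle program step by step:
Start: pos=(0,0), heading=0, pen down
FD 3: (0,0) -> (3,0) [heading=0, draw]
FD 3: (3,0) -> (6,0) [heading=0, draw]
PU: pen up
Final: pos=(6,0), heading=0, 2 segment(s) drawn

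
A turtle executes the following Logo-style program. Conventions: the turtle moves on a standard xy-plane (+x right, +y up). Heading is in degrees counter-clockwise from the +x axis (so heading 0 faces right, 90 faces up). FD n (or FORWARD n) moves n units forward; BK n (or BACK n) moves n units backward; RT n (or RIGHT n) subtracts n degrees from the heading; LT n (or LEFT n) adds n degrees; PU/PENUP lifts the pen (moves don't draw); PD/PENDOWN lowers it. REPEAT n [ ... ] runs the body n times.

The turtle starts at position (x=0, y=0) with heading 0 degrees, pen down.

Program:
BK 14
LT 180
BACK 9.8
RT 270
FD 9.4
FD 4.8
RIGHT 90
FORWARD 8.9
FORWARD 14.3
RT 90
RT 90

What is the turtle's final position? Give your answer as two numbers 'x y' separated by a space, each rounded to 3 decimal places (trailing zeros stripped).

Executing turtle program step by step:
Start: pos=(0,0), heading=0, pen down
BK 14: (0,0) -> (-14,0) [heading=0, draw]
LT 180: heading 0 -> 180
BK 9.8: (-14,0) -> (-4.2,0) [heading=180, draw]
RT 270: heading 180 -> 270
FD 9.4: (-4.2,0) -> (-4.2,-9.4) [heading=270, draw]
FD 4.8: (-4.2,-9.4) -> (-4.2,-14.2) [heading=270, draw]
RT 90: heading 270 -> 180
FD 8.9: (-4.2,-14.2) -> (-13.1,-14.2) [heading=180, draw]
FD 14.3: (-13.1,-14.2) -> (-27.4,-14.2) [heading=180, draw]
RT 90: heading 180 -> 90
RT 90: heading 90 -> 0
Final: pos=(-27.4,-14.2), heading=0, 6 segment(s) drawn

Answer: -27.4 -14.2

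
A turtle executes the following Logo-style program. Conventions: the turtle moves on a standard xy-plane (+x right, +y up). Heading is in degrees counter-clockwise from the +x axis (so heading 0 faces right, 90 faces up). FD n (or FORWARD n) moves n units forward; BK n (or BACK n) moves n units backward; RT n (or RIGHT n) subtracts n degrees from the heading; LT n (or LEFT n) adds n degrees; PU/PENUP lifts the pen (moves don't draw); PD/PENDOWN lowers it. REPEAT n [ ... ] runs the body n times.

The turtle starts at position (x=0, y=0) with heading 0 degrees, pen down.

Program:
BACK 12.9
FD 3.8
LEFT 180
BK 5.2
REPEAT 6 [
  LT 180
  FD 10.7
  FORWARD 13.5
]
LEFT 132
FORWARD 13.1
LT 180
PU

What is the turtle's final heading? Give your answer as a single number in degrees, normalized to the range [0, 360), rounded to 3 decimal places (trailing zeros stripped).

Answer: 132

Derivation:
Executing turtle program step by step:
Start: pos=(0,0), heading=0, pen down
BK 12.9: (0,0) -> (-12.9,0) [heading=0, draw]
FD 3.8: (-12.9,0) -> (-9.1,0) [heading=0, draw]
LT 180: heading 0 -> 180
BK 5.2: (-9.1,0) -> (-3.9,0) [heading=180, draw]
REPEAT 6 [
  -- iteration 1/6 --
  LT 180: heading 180 -> 0
  FD 10.7: (-3.9,0) -> (6.8,0) [heading=0, draw]
  FD 13.5: (6.8,0) -> (20.3,0) [heading=0, draw]
  -- iteration 2/6 --
  LT 180: heading 0 -> 180
  FD 10.7: (20.3,0) -> (9.6,0) [heading=180, draw]
  FD 13.5: (9.6,0) -> (-3.9,0) [heading=180, draw]
  -- iteration 3/6 --
  LT 180: heading 180 -> 0
  FD 10.7: (-3.9,0) -> (6.8,0) [heading=0, draw]
  FD 13.5: (6.8,0) -> (20.3,0) [heading=0, draw]
  -- iteration 4/6 --
  LT 180: heading 0 -> 180
  FD 10.7: (20.3,0) -> (9.6,0) [heading=180, draw]
  FD 13.5: (9.6,0) -> (-3.9,0) [heading=180, draw]
  -- iteration 5/6 --
  LT 180: heading 180 -> 0
  FD 10.7: (-3.9,0) -> (6.8,0) [heading=0, draw]
  FD 13.5: (6.8,0) -> (20.3,0) [heading=0, draw]
  -- iteration 6/6 --
  LT 180: heading 0 -> 180
  FD 10.7: (20.3,0) -> (9.6,0) [heading=180, draw]
  FD 13.5: (9.6,0) -> (-3.9,0) [heading=180, draw]
]
LT 132: heading 180 -> 312
FD 13.1: (-3.9,0) -> (4.866,-9.735) [heading=312, draw]
LT 180: heading 312 -> 132
PU: pen up
Final: pos=(4.866,-9.735), heading=132, 16 segment(s) drawn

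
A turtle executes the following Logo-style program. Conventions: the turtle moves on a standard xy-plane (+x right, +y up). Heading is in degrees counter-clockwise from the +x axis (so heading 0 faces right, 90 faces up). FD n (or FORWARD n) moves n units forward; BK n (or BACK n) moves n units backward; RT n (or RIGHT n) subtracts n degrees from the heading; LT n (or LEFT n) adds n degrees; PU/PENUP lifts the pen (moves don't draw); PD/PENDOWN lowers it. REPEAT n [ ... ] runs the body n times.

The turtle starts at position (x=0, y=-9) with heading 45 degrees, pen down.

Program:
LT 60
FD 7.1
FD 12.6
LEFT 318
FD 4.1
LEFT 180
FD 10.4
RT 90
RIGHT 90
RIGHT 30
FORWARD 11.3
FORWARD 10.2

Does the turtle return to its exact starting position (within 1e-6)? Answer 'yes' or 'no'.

Executing turtle program step by step:
Start: pos=(0,-9), heading=45, pen down
LT 60: heading 45 -> 105
FD 7.1: (0,-9) -> (-1.838,-2.142) [heading=105, draw]
FD 12.6: (-1.838,-2.142) -> (-5.099,10.029) [heading=105, draw]
LT 318: heading 105 -> 63
FD 4.1: (-5.099,10.029) -> (-3.237,13.682) [heading=63, draw]
LT 180: heading 63 -> 243
FD 10.4: (-3.237,13.682) -> (-7.959,4.415) [heading=243, draw]
RT 90: heading 243 -> 153
RT 90: heading 153 -> 63
RT 30: heading 63 -> 33
FD 11.3: (-7.959,4.415) -> (1.518,10.57) [heading=33, draw]
FD 10.2: (1.518,10.57) -> (10.073,16.125) [heading=33, draw]
Final: pos=(10.073,16.125), heading=33, 6 segment(s) drawn

Start position: (0, -9)
Final position: (10.073, 16.125)
Distance = 27.069; >= 1e-6 -> NOT closed

Answer: no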